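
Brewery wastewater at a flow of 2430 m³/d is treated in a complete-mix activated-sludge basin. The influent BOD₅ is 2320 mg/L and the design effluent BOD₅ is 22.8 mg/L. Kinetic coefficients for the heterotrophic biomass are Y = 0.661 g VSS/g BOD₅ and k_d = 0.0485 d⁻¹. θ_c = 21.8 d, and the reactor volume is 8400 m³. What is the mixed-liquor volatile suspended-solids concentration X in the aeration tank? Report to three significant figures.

X = Y·Q·ΔS·θ_c / [V·(1 + k_d θ_c)] = 0.661 × 2430 × (2320 − 22.8) × 21.8 / [8400 × (1 + 0.0485 × 21.8)] = 4655 mg/L.

X ≈ 4650 mg/L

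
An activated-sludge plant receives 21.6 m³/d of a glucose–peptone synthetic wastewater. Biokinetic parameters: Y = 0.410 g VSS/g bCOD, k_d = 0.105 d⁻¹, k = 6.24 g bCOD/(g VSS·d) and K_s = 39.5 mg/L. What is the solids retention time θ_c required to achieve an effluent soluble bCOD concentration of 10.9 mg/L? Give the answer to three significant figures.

θ_c ≈ 2.23 d

Specific growth rate at S = 10.9 mg/L: μ = YkS/(K_s+S) = 0.410·6.24·10.9/(39.5+10.9) = 0.5533 d⁻¹.
θ_c = 1/(μ − k_d) = 1/(0.5533 − 0.105) = 1/0.4483 = 2.231 d.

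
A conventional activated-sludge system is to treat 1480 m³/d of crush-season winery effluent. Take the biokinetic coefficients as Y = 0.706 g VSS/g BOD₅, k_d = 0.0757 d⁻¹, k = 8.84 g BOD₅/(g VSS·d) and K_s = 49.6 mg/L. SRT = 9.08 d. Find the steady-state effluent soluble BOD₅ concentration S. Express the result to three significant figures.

Effluent substrate depends only on kinetics and SRT: S = K_s(1 + k_d θ_c) / [θ_c(Yk − k_d) − 1] = 49.6 × (1 + 0.0757 × 9.08) / [9.08 × (0.706 × 8.84 − 0.0757) − 1] = 83.69 / 54.98 = 1.522 mg/L.

S ≈ 1.52 mg/L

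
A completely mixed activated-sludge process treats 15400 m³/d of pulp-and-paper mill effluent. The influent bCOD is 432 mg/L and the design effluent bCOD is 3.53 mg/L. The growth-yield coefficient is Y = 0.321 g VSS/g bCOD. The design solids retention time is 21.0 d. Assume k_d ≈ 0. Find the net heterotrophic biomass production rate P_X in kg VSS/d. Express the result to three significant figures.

Since k_d ≈ 0, Y_obs = Y = 0.321 g VSS/g bCOD.
Substrate removed = Q·(S₀ − S) = 15400 m³/d × (432 − 3.53) g/m³ = 6.6×10^6 g/d = 6598 kg/d.
So the net sludge growth is P_X = 0.3210 × 6598 = 2118 kg VSS/d.

P_X ≈ 2120 kg VSS/d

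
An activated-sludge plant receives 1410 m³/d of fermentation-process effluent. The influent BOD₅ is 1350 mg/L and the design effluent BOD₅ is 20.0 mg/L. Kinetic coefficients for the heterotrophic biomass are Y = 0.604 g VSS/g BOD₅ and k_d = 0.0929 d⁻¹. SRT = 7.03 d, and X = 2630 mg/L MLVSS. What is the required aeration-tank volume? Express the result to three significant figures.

V ≈ 1830 m³

Steady-state biomass mass balance: V·X·(1 + k_d·θ_c) = Y·Q·(S₀ − S)·θ_c, so V = 0.604 × 1410 × (1350 − 20.0) × 7.03 / [2630 × (1 + 0.0929 × 7.03)] = 7.96×10^6 / 4348 = 1832 m³.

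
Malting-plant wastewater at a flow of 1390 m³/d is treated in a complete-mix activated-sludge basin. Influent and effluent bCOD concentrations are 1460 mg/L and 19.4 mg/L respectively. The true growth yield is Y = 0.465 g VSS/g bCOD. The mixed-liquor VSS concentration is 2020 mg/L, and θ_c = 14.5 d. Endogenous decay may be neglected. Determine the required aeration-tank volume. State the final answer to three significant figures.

V ≈ 6680 m³

V·X = Y·Q·ΔS·θ_c gives V = 0.465 × 1390 × (1460 − 19.4) × 14.5 / 2020 = 6684 m³.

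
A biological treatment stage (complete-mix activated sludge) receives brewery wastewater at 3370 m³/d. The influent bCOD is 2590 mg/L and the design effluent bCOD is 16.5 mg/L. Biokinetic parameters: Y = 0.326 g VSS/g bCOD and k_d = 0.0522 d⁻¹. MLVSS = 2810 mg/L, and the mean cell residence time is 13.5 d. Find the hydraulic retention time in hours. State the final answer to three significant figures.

τ ≈ 56.7 h

From the SRT design equation V = Y Q (S₀−S) θ_c / [X (1 + k_d θ_c)] = 0.326 × 3370 × (2590 − 16.5) × 13.5 / [2810 × (1 + 0.0522 × 13.5)] = 3.82×10^7 / 4790 = 7968 m³.
HRT = V/Q = 7968 m³ / 3370 m³·d⁻¹ = 2.364 d × 24 = 56.75 h.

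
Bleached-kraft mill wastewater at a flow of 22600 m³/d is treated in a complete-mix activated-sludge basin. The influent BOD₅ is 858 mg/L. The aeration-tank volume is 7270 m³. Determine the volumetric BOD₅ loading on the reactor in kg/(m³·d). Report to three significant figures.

L_v ≈ 2.67 kg BOD₅/(m³·d)

L_v = Q S₀ / V = 22600 × 858 × 10⁻³ / 7270 = 2.667 kg/(m³·d).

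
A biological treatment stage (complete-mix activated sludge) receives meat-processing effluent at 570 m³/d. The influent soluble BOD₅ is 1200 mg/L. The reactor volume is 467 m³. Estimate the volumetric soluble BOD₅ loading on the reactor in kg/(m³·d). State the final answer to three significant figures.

Applied soluble BOD₅ load per unit volume = Q·S₀/V = (570 × 1200/1000)/467.0 = 1.465 kg soluble BOD₅·m⁻³·d⁻¹.

L_v ≈ 1.46 kg soluble BOD₅/(m³·d)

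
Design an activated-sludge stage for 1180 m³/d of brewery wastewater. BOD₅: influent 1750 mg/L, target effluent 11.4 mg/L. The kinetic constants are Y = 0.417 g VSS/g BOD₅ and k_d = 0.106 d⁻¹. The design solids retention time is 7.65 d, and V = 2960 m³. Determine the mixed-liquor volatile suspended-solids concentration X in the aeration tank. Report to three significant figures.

From V·X·(1 + k_d·θ_c) = Y·Q·(S₀ − S)·θ_c: X = 0.417 × 1180 × (1750 − 11.4) × 7.65 / [2960 × (1 + 0.106 × 7.65)] = 1221 mg/L.

X ≈ 1220 mg/L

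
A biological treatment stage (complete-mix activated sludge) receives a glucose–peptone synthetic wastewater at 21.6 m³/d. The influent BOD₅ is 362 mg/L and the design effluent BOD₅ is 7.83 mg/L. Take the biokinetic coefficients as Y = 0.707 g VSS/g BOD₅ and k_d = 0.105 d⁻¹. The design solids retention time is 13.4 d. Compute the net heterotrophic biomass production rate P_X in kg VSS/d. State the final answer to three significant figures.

Y_obs = Y / (1 + k_d θ_c) = 0.707 / (1 + 0.105 × 13.4) = 0.707 / 2.407 = 0.2937.
ΔS = 362 − 7.83 = 354.2 mg/L, so the substrate removal rate is 21.6 × 354.2/1000 = 7.650 kg BOD₅/d.
P_X = Y_obs · Q(S₀ − S) = 0.2937 × 7.650 = 2.247 kg VSS/d.

P_X ≈ 2.25 kg VSS/d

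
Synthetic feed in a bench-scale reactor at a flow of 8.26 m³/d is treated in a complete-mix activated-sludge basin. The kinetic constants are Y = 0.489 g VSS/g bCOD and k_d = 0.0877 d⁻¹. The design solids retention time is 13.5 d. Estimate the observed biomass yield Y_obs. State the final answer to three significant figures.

Y_obs ≈ 0.224 g VSS/g bCOD

The observed yield is Y_obs = Y/(1 + k_d·θ_c) = 0.489 / (1 + 0.0877 × 13.5) = 0.489 / 2.184 = 0.2239 g VSS per g bCOD removed.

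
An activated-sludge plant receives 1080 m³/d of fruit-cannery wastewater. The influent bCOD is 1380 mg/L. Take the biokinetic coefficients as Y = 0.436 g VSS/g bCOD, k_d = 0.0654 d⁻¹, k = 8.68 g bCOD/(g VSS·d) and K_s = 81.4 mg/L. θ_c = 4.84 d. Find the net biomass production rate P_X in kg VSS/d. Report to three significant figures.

Effluent substrate depends only on kinetics and SRT: S = K_s(1 + k_d θ_c) / [θ_c(Yk − k_d) − 1] = 81.4 × (1 + 0.0654 × 4.84) / [4.84 × (0.436 × 8.68 − 0.0654) − 1] = 107.2 / 17.00 = 6.304 mg/L.
Observed yield with endogenous decay: Y_obs = Y / (1 + k_d·θ_c) = 0.436 / (1 + 0.0654 × 4.84) = 0.436 / 1.317 = 0.3312 g VSS/g bCOD.
Q·(S₀ − S) = 1080 × (1380 − 6.30) × 10⁻³ = 1484 kg/d removed.
P_X = Y_obs · Q(S₀ − S) = 0.3312 × 1484 = 491.3 kg VSS/d.

P_X ≈ 491 kg VSS/d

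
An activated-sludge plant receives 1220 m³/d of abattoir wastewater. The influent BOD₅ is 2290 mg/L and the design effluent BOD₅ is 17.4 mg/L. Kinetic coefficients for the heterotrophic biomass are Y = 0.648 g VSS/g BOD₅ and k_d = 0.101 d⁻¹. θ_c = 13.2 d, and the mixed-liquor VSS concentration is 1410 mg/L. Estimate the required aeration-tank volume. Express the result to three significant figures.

Steady-state biomass mass balance: V·X·(1 + k_d·θ_c) = Y·Q·(S₀ − S)·θ_c, so V = 0.648 × 1220 × (2290 − 17.4) × 13.2 / [1410 × (1 + 0.101 × 13.2)] = 2.37×10^7 / 3290 = 7209 m³.

V ≈ 7210 m³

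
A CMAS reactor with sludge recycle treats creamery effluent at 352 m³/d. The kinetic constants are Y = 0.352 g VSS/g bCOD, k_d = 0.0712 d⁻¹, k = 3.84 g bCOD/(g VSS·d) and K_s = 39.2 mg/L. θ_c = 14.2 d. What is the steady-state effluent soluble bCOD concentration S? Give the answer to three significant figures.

S ≈ 4.59 mg/L

For a completely mixed reactor with recycle the Lawrence–McCarty relation gives S = K_s·(1 + k_d·θ_c) / [θ_c·(Y·k − k_d) − 1] = 39.2 × (1 + 0.0712 × 14.2) / [14.2 × (0.352 × 3.84 − 0.0712) − 1] = 78.83 / 17.18 = 4.588 mg/L.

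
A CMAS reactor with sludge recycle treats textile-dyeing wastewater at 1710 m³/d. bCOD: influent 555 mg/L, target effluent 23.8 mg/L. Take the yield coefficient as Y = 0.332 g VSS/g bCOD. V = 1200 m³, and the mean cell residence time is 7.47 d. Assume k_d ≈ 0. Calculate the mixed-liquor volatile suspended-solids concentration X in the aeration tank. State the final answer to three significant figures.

Without decay, X = Y Q (S₀−S) θ_c / V = 0.332 × 1710 × (555 − 23.8) × 7.47 / 1200 = 1877 mg/L.

X ≈ 1880 mg/L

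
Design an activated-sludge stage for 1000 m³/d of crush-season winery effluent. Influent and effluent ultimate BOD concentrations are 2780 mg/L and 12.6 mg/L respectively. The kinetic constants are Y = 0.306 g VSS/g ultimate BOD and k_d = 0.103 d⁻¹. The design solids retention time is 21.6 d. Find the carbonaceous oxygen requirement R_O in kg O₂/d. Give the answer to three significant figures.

Y_obs = Y / (1 + k_d θ_c) = 0.306 / (1 + 0.103 × 21.6) = 0.306 / 3.225 = 0.09489.
Q·(S₀ − S) = 1000 × (2780 − 12.6) × 10⁻³ = 2767 kg/d removed.
P_X = Y_obs·Q·(S₀ − S) = 0.09489 × 2767 = 262.6 kg VSS/d.
Carbonaceous O₂ demand = substrate oxidised − cell-mass equivalent = 2767 − 1.42 × 262.6 = 2395 kg O₂/d.

R_O ≈ 2390 kg O₂/d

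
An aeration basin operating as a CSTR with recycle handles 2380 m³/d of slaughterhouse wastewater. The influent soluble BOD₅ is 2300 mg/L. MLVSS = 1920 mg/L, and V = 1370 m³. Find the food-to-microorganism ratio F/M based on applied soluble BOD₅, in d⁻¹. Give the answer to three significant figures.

F/M ≈ 2.08 d⁻¹

Food-to-microorganism ratio F/M = Q S₀ / (V X) = 2380 × 2300 / (1370 × 1920) = 2.081 d⁻¹.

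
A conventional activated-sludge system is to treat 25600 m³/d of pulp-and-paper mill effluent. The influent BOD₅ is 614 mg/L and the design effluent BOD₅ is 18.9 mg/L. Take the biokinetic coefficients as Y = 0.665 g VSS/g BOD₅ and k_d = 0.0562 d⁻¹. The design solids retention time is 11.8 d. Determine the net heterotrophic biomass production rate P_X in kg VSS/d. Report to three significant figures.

P_X ≈ 6090 kg VSS/d

Y_obs = Y / (1 + k_d θ_c) = 0.665 / (1 + 0.0562 × 11.8) = 0.665 / 1.663 = 0.3998.
Q·(S₀ − S) = 25600 × (614 − 18.9) × 10⁻³ = 15235 kg/d removed.
So the net sludge growth is P_X = 0.3998 × 15235 = 6091 kg VSS/d.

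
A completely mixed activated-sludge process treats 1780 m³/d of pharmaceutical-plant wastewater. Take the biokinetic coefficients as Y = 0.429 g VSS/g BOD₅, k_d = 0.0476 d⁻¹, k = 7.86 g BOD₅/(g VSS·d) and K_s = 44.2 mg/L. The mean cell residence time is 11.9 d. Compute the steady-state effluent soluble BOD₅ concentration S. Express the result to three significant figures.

S ≈ 1.80 mg/L

Effluent substrate depends only on kinetics and SRT: S = K_s(1 + k_d θ_c) / [θ_c(Yk − k_d) − 1] = 44.2 × (1 + 0.0476 × 11.9) / [11.9 × (0.429 × 7.86 − 0.0476) − 1] = 69.24 / 38.56 = 1.796 mg/L.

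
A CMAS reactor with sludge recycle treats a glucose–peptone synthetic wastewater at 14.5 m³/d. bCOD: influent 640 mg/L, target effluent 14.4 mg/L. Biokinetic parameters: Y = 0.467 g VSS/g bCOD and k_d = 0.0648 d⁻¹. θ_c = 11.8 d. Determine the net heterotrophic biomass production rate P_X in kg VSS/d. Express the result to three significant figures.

P_X ≈ 2.40 kg VSS/d

The observed yield is Y_obs = Y/(1 + k_d·θ_c) = 0.467 / (1 + 0.0648 × 11.8) = 0.467 / 1.765 = 0.2646 g VSS per g bCOD removed.
ΔS = 640 − 14.4 = 625.6 mg/L, so the substrate removal rate is 14.5 × 625.6/1000 = 9.071 kg bCOD/d.
Net biomass production P_X = Y_obs × Q·(S₀ − S) = 0.2646 × 9.071 = 2.401 kg VSS/d.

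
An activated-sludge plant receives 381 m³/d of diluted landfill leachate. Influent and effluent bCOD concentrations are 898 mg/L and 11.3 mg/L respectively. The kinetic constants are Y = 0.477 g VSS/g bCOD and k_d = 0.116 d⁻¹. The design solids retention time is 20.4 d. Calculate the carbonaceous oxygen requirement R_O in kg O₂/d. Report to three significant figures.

R_O ≈ 270 kg O₂/d

Observed yield with endogenous decay: Y_obs = Y / (1 + k_d·θ_c) = 0.477 / (1 + 0.116 × 20.4) = 0.477 / 3.366 = 0.1417 g VSS/g bCOD.
Q·(S₀ − S) = 381 × (898 − 11.3) × 10⁻³ = 337.8 kg/d removed.
P_X = Y_obs·Q·(S₀ − S) = 0.1417 × 337.8 = 47.87 kg VSS/d.
Carbonaceous O₂ demand = substrate oxidised − cell-mass equivalent = 337.8 − 1.42 × 47.87 = 269.9 kg O₂/d.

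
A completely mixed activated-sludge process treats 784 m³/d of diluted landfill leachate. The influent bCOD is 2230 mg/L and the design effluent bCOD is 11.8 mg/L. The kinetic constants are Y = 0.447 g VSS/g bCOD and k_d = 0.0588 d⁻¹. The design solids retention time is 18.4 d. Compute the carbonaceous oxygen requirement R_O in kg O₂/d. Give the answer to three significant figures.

R_O ≈ 1210 kg O₂/d

Observed yield with endogenous decay: Y_obs = Y / (1 + k_d·θ_c) = 0.447 / (1 + 0.0588 × 18.4) = 0.447 / 2.082 = 0.2147 g VSS/g bCOD.
Q·(S₀ − S) = 784 × (2230 − 11.8) × 10⁻³ = 1739 kg/d removed.
P_X = Y_obs·Q·(S₀ − S) = 0.2147 × 1739 = 373.4 kg VSS/d.
Carbonaceous O₂ demand = substrate oxidised − cell-mass equivalent = 1739 − 1.42 × 373.4 = 1209 kg O₂/d.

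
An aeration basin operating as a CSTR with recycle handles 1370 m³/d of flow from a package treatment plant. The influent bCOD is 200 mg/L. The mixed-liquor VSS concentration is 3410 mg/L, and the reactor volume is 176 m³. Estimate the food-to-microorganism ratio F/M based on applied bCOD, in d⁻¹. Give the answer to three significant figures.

F/M ≈ 0.457 d⁻¹

Food-to-microorganism ratio F/M = Q S₀ / (V X) = 1370 × 200 / (176.0 × 3410) = 0.4565 d⁻¹.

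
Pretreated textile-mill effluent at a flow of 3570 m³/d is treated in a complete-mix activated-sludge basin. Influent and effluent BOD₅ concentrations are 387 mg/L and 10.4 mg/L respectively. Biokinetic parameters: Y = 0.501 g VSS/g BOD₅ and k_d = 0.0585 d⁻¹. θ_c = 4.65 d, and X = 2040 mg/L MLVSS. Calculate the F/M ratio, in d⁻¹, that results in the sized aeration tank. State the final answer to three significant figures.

F/M ≈ 0.561 d⁻¹

Rearranging the biomass balance for a CMAS with decay, V = Y·Q·ΔS·θ_c / [X·(1+k_d θ_c)] = 0.501 × 3570 × (387 − 10.4) × 4.65 / [2040 × (1 + 0.0585 × 4.65)] = 3.13×10^6 / 2595 = 1207 m³.
F/M = Q·S₀ / (V·X) = 3570 × 387 / (1207 × 2040) = 0.5611 g BOD₅·(g VSS·d)⁻¹.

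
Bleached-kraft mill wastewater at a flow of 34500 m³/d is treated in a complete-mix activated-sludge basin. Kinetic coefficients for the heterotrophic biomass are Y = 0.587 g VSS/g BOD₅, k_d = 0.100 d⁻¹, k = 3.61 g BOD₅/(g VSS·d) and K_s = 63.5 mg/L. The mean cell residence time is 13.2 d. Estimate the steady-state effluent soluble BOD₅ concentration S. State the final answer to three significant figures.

S ≈ 5.74 mg/L

For a completely mixed reactor with recycle the Lawrence–McCarty relation gives S = K_s·(1 + k_d·θ_c) / [θ_c·(Y·k − k_d) − 1] = 63.5 × (1 + 0.100 × 13.2) / [13.2 × (0.587 × 3.61 − 0.100) − 1] = 147.3 / 25.65 = 5.743 mg/L.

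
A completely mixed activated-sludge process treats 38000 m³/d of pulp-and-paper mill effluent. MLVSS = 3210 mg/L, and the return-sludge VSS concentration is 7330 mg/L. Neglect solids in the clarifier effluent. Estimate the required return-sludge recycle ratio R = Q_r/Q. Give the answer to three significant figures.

R ≈ 0.779

R = Q_r/Q = X/(X_r − X) = 3210 / (7330 − 3210) = 0.7791.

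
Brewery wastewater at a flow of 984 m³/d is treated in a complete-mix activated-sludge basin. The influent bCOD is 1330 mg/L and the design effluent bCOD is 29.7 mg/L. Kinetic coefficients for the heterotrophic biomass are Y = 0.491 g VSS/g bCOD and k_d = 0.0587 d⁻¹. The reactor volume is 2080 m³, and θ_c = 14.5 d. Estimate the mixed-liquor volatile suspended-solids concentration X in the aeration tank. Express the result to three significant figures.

X ≈ 2370 mg/L

From V·X·(1 + k_d·θ_c) = Y·Q·(S₀ − S)·θ_c: X = 0.491 × 984 × (1330 − 29.7) × 14.5 / [2080 × (1 + 0.0587 × 14.5)] = 2366 mg/L.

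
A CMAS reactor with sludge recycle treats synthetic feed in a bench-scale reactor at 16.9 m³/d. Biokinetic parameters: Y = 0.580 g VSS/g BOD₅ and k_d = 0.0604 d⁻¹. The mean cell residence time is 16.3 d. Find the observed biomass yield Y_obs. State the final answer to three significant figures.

Y_obs = Y / (1 + k_d θ_c) = 0.580 / (1 + 0.0604 × 16.3) = 0.580 / 1.985 = 0.2923.

Y_obs ≈ 0.292 g VSS/g BOD₅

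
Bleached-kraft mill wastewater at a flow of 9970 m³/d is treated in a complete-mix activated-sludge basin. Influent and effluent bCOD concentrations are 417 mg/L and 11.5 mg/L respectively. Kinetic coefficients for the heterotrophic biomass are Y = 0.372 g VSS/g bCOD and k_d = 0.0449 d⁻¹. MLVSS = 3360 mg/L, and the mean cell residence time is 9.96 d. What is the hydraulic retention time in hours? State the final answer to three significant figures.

τ ≈ 7.42 h

From the SRT design equation V = Y Q (S₀−S) θ_c / [X (1 + k_d θ_c)] = 0.372 × 9970 × (417 − 11.5) × 9.96 / [3360 × (1 + 0.0449 × 9.96)] = 1.5×10^7 / 4863 = 3080 m³.
HRT = V/Q = 3080 m³ / 9970 m³·d⁻¹ = 0.3090 d × 24 = 7.415 h.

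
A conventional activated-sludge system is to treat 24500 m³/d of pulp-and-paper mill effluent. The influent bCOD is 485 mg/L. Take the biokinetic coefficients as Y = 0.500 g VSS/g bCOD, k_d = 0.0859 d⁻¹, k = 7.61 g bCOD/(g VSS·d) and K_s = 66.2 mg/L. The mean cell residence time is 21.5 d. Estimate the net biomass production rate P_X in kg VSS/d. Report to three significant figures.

P_X ≈ 2080 kg VSS/d

From the Monod/SRT balance for a CMAS, S = K_s·(1+k_d θ_c)/[θ_c·(Y k − k_d) − 1] = 66.2 × (1 + 0.0859 × 21.5) / [21.5 × (0.500 × 7.61 − 0.0859) − 1] = 188.5 / 78.96 = 2.387 mg/L.
The observed yield is Y_obs = Y/(1 + k_d·θ_c) = 0.500 / (1 + 0.0859 × 21.5) = 0.500 / 2.847 = 0.1756 g VSS per g bCOD removed.
Substrate removed = Q·(S₀ − S) = 24500 m³/d × (485 − 2.39) g/m³ = 1.18×10^7 g/d = 11824 kg/d.
Net biomass production P_X = Y_obs × Q·(S₀ − S) = 0.1756 × 11824 = 2077 kg VSS/d.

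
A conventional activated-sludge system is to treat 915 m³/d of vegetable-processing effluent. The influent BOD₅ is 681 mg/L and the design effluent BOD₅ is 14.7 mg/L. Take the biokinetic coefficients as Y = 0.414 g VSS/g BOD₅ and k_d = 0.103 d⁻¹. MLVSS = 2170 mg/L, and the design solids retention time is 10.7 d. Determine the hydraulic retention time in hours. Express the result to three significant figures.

From the SRT design equation V = Y Q (S₀−S) θ_c / [X (1 + k_d θ_c)] = 0.414 × 915 × (681 − 14.7) × 10.7 / [2170 × (1 + 0.103 × 10.7)] = 2.7×10^6 / 4562 = 592.1 m³.
τ = V/Q = 592.1/915 = 0.6471 d, or 15.53 h.

τ ≈ 15.5 h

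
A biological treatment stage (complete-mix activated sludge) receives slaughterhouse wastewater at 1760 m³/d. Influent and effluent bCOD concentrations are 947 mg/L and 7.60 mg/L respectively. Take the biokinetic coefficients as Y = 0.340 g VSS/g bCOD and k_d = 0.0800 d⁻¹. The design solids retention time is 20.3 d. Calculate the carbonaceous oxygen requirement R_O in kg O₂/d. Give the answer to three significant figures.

The observed yield is Y_obs = Y/(1 + k_d·θ_c) = 0.340 / (1 + 0.0800 × 20.3) = 0.340 / 2.624 = 0.1296 g VSS per g bCOD removed.
Q·(S₀ − S) = 1760 × (947 − 7.60) × 10⁻³ = 1653 kg/d removed.
Net sludge production P_X = 0.1296 × 1653 = 214.2 kg VSS/d.
R_O = Q·ΔS − 1.42 P_X = 1653 − 304.2 = 1349 kg O₂/d.

R_O ≈ 1350 kg O₂/d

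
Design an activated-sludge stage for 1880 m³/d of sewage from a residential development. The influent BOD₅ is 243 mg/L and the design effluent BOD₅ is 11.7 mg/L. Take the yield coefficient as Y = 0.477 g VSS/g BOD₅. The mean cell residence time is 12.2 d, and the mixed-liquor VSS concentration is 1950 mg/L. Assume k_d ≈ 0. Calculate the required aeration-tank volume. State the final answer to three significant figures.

V·X = Y·Q·ΔS·θ_c gives V = 0.477 × 1880 × (243 − 11.7) × 12.2 / 1950 = 1298 m³.

V ≈ 1300 m³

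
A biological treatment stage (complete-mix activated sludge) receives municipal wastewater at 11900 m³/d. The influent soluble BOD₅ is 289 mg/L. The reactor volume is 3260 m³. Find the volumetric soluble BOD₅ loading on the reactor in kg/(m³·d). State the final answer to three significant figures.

Volumetric loading L_v = Q·S₀ / V = 11900 × 289 g/m³ / 3260 m³ = 1055 g/(m³·d) = 1.055 kg soluble BOD₅/(m³·d).

L_v ≈ 1.05 kg soluble BOD₅/(m³·d)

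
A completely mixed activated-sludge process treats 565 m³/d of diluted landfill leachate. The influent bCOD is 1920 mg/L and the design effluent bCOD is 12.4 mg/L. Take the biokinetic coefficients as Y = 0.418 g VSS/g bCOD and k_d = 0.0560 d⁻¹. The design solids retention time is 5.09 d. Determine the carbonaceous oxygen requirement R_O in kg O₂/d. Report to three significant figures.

Y_obs = Y / (1 + k_d θ_c) = 0.418 / (1 + 0.0560 × 5.09) = 0.418 / 1.285 = 0.3253.
ΔS = 1920 − 12.4 = 1908 mg/L, so the substrate removal rate is 565 × 1908/1000 = 1078 kg bCOD/d.
Net sludge production P_X = 0.3253 × 1078 = 350.6 kg VSS/d.
R_O = Q·(S₀ − S) − 1.42·P_X = 1078 − 1.42 × 350.6 = 580.0 kg O₂/d.

R_O ≈ 580 kg O₂/d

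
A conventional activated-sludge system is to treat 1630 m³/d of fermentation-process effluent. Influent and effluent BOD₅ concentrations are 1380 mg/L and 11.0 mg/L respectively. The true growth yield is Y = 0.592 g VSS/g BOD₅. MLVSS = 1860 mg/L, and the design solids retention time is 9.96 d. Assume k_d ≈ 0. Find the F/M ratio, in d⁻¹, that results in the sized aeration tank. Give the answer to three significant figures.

F/M ≈ 0.171 d⁻¹

V·X = Y·Q·ΔS·θ_c gives V = 0.592 × 1630 × (1380 − 11.0) × 9.96 / 1860 = 7074 m³.
F/M = Q·S₀ / (V·X) = 1630 × 1380 / (7074 × 1860) = 0.1710 g BOD₅·(g VSS·d)⁻¹.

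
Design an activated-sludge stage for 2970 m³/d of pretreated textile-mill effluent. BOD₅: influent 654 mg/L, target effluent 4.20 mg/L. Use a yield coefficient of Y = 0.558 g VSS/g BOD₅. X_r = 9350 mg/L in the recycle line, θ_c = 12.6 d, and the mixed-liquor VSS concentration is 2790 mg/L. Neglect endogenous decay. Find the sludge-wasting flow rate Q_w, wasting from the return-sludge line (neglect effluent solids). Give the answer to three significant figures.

Q_w ≈ 115 m³/d

Biomass mass balance (decay neglected): V·X = Y·Q·(S₀ − S)·θ_c, so V = 0.558 × 2970 × (654 − 4.20) × 12.6 / 2790 = 4863 m³.
Q_w = (V·X)/(θ_c X_r) = 4863 × 2790 / (12.6 × 9350) = 115.2 m³/d.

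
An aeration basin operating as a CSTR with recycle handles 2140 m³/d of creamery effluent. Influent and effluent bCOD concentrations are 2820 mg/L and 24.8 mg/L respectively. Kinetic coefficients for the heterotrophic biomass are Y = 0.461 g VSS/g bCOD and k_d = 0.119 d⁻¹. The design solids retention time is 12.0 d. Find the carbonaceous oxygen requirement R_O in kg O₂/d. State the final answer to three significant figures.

R_O ≈ 4370 kg O₂/d

Observed yield with endogenous decay: Y_obs = Y / (1 + k_d·θ_c) = 0.461 / (1 + 0.119 × 12.0) = 0.461 / 2.428 = 0.1899 g VSS/g bCOD.
Substrate removed = Q·(S₀ − S) = 2140 m³/d × (2820 − 24.8) g/m³ = 5.98×10^6 g/d = 5982 kg/d.
P_X = Y_obs·Q·(S₀ − S) = 0.1899 × 5982 = 1136 kg VSS/d.
Carbonaceous O₂ demand = substrate oxidised − cell-mass equivalent = 5982 − 1.42 × 1136 = 4369 kg O₂/d.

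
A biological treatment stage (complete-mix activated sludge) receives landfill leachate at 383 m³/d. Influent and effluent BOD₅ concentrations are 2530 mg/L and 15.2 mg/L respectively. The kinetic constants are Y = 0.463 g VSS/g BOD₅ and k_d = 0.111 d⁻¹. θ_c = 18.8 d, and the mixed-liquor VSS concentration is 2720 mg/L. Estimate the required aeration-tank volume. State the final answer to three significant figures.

V ≈ 999 m³

Steady-state biomass mass balance: V·X·(1 + k_d·θ_c) = Y·Q·(S₀ − S)·θ_c, so V = 0.463 × 383 × (2530 − 15.2) × 18.8 / [2720 × (1 + 0.111 × 18.8)] = 8.38×10^6 / 8396 = 998.5 m³.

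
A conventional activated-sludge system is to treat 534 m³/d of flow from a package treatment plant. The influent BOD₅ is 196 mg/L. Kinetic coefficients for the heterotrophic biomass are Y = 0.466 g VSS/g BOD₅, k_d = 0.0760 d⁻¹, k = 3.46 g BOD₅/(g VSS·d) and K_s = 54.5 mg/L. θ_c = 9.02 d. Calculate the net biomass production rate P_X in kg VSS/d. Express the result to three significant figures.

For a completely mixed reactor with recycle the Lawrence–McCarty relation gives S = K_s·(1 + k_d·θ_c) / [θ_c·(Y·k − k_d) − 1] = 54.5 × (1 + 0.0760 × 9.02) / [9.02 × (0.466 × 3.46 − 0.0760) − 1] = 91.86 / 12.86 = 7.144 mg/L.
The observed yield is Y_obs = Y/(1 + k_d·θ_c) = 0.466 / (1 + 0.0760 × 9.02) = 0.466 / 1.686 = 0.2765 g VSS per g BOD₅ removed.
Substrate removed = Q·(S₀ − S) = 534 m³/d × (196 − 7.14) g/m³ = 1.01×10^5 g/d = 100.9 kg/d.
P_X = Y_obs · Q(S₀ − S) = 0.2765 × 100.9 = 27.88 kg VSS/d.

P_X ≈ 27.9 kg VSS/d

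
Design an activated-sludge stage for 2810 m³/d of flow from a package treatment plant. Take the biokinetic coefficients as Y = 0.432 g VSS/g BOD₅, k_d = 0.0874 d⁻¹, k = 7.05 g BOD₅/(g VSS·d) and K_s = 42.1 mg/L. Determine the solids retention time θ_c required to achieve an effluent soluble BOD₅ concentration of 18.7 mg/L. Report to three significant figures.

From 1/θ_c = Y·k·S/(K_s + S) − k_d: Y·k·S/(K_s+S) = 0.432 × 7.05 × 18.7 / (42.1 + 18.7) = 0.9367 d⁻¹.
Then 1/θ_c = μ − k_d = 0.9367 − 0.0874 = 0.8493 d⁻¹, giving θ_c = 1.177 d.

θ_c ≈ 1.18 d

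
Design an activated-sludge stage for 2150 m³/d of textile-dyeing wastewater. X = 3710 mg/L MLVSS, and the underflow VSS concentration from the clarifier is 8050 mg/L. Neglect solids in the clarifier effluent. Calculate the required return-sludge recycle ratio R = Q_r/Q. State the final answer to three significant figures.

R = Q_r/Q = X/(X_r − X) = 3710 / (8050 − 3710) = 0.8548.

R ≈ 0.855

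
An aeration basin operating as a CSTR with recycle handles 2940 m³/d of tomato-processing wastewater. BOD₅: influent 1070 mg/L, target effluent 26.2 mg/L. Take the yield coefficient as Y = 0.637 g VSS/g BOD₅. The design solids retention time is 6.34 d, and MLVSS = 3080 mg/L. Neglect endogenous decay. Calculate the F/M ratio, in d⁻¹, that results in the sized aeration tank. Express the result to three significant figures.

F/M ≈ 0.254 d⁻¹

V·X = Y·Q·ΔS·θ_c gives V = 0.637 × 2940 × (1070 − 26.2) × 6.34 / 3080 = 4024 m³.
Food-to-microorganism ratio F/M = Q S₀ / (V X) = 2940 × 1070 / (4024 × 3080) = 0.2538 d⁻¹.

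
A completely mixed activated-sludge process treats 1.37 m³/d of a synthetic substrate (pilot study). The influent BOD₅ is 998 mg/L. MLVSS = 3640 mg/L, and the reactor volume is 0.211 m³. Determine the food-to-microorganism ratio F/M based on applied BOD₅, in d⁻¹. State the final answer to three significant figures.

F/M = Q·S₀ / (V·X) = 1.37 × 998 / (0.2110 × 3640) = 1.780 g BOD₅·(g VSS·d)⁻¹.

F/M ≈ 1.78 d⁻¹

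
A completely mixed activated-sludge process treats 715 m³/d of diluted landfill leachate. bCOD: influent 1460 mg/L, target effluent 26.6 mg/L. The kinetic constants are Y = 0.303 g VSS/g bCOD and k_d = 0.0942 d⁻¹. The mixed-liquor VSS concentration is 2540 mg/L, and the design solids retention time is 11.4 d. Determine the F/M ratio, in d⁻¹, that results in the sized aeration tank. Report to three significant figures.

F/M ≈ 0.612 d⁻¹

Steady-state biomass mass balance: V·X·(1 + k_d·θ_c) = Y·Q·(S₀ − S)·θ_c, so V = 0.303 × 715 × (1460 − 26.6) × 11.4 / [2540 × (1 + 0.0942 × 11.4)] = 3.54×10^6 / 5268 = 672.1 m³.
F/M = applied load / biomass = Q·S₀/(V·X) = 715 × 1460 / (672.1 × 2540) = 0.6115 d⁻¹.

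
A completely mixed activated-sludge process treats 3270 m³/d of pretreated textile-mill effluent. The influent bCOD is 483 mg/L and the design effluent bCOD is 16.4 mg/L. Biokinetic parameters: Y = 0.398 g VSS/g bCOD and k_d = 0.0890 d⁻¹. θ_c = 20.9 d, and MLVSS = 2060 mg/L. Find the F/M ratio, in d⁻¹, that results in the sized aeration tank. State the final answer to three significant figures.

F/M ≈ 0.356 d⁻¹

From the SRT design equation V = Y Q (S₀−S) θ_c / [X (1 + k_d θ_c)] = 0.398 × 3270 × (483 − 16.4) × 20.9 / [2060 × (1 + 0.0890 × 20.9)] = 1.27×10^7 / 5892 = 2154 m³.
F/M = applied load / biomass = Q·S₀/(V·X) = 3270 × 483 / (2154 × 2060) = 0.3559 d⁻¹.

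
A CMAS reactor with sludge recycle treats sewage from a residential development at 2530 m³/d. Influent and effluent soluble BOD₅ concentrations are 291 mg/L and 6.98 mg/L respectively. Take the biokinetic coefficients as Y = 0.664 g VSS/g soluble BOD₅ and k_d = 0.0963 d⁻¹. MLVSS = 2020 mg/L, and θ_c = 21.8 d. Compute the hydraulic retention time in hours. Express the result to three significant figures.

τ ≈ 15.8 h

Steady-state biomass mass balance: V·X·(1 + k_d·θ_c) = Y·Q·(S₀ − S)·θ_c, so V = 0.664 × 2530 × (291 − 6.98) × 21.8 / [2020 × (1 + 0.0963 × 21.8)] = 1.04×10^7 / 6261 = 1661 m³.
Hydraulic retention time τ = V/Q = 1661 / 2530 = 0.6567 d = 15.76 h.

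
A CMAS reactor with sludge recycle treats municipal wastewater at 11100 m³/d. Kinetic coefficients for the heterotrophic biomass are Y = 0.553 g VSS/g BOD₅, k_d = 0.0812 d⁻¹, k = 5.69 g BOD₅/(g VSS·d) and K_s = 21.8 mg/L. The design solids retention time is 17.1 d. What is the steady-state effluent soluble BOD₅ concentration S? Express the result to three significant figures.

S ≈ 1.01 mg/L

Effluent substrate depends only on kinetics and SRT: S = K_s(1 + k_d θ_c) / [θ_c(Yk − k_d) − 1] = 21.8 × (1 + 0.0812 × 17.1) / [17.1 × (0.553 × 5.69 − 0.0812) − 1] = 52.07 / 51.42 = 1.013 mg/L.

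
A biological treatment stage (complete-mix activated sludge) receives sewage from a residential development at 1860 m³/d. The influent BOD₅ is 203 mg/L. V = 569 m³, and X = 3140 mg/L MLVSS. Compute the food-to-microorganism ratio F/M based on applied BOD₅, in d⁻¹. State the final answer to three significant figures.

Food-to-microorganism ratio F/M = Q S₀ / (V X) = 1860 × 203 / (569.0 × 3140) = 0.2113 d⁻¹.

F/M ≈ 0.211 d⁻¹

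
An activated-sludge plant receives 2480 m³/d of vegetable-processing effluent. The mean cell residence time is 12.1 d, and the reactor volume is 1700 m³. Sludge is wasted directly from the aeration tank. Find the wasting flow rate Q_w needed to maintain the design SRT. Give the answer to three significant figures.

Q_w ≈ 140 m³/d

For wasting at MLVSS concentration, Q_w = V/θ_c = 1700/12.1 = 140.5 m³/d.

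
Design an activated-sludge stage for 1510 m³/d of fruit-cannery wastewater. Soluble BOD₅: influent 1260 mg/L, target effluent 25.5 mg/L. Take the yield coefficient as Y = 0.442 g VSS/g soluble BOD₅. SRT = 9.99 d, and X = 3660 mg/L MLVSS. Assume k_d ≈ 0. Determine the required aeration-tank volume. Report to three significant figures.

V ≈ 2250 m³

With k_d = 0 the design equation reduces to V = Y Q (S₀−S) θ_c / X = 0.442 × 1510 × (1260 − 25.5) × 9.99 / 3660 = 2249 m³.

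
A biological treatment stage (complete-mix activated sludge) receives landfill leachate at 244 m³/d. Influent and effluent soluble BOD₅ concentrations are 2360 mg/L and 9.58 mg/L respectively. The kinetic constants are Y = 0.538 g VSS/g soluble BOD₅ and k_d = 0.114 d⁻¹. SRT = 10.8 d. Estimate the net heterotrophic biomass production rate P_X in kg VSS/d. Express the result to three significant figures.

P_X ≈ 138 kg VSS/d

Y_obs = Y / (1 + k_d θ_c) = 0.538 / (1 + 0.114 × 10.8) = 0.538 / 2.231 = 0.2411.
ΔS = 2360 − 9.58 = 2350 mg/L, so the substrate removal rate is 244 × 2350/1000 = 573.5 kg soluble BOD₅/d.
Biomass produced: P_X = Y_obs·Q·ΔS = 0.2411 × 573.5 ≈ 138.3 kg VSS/d.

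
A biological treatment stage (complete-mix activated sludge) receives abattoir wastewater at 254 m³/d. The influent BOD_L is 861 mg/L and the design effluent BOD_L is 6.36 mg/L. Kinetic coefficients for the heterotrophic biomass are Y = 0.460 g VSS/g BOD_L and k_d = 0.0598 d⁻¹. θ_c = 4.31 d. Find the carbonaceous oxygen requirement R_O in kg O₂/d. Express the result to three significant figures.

R_O ≈ 104 kg O₂/d

Y_obs = Y / (1 + k_d θ_c) = 0.460 / (1 + 0.0598 × 4.31) = 0.460 / 1.258 = 0.3657.
Mass of BOD_L removed per day: Q(S₀ − S) = 254 × 854.6 g/m³ = 217.1 kg/d.
Net sludge production P_X = 0.3657 × 217.1 = 79.39 kg VSS/d.
Carbonaceous O₂ demand = substrate oxidised − cell-mass equivalent = 217.1 − 1.42 × 79.39 = 104.3 kg O₂/d.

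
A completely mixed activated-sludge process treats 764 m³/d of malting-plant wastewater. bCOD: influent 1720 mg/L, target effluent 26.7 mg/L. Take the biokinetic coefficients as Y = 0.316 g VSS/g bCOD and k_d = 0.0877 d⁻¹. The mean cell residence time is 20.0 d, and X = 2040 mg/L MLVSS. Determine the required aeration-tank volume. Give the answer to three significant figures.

Steady-state biomass mass balance: V·X·(1 + k_d·θ_c) = Y·Q·(S₀ − S)·θ_c, so V = 0.316 × 764 × (1720 − 26.7) × 20.0 / [2040 × (1 + 0.0877 × 20.0)] = 8.18×10^6 / 5618 = 1455 m³.

V ≈ 1460 m³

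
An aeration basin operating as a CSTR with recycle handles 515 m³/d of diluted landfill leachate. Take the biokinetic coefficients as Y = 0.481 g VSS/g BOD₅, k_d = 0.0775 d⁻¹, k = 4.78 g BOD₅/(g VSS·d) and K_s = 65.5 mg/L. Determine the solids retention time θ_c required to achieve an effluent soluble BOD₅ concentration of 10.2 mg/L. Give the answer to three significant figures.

θ_c ≈ 4.30 d

At the target effluent, Y k S/(K_s+S) = 0.481×4.78×10.2/75.70 = 0.3098 d⁻¹.
Then 1/θ_c = μ − k_d = 0.3098 − 0.0775 = 0.2323 d⁻¹, giving θ_c = 4.305 d.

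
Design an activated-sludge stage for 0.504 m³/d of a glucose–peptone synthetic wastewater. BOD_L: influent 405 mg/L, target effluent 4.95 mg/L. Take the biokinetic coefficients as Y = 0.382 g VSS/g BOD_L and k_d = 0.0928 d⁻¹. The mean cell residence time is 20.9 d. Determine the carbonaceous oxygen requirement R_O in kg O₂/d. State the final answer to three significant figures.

Observed yield with endogenous decay: Y_obs = Y / (1 + k_d·θ_c) = 0.382 / (1 + 0.0928 × 20.9) = 0.382 / 2.940 = 0.1300 g VSS/g BOD_L.
Substrate removed = Q·(S₀ − S) = 0.504 m³/d × (405 − 4.95) g/m³ = 2.02×10^2 g/d = 0.2016 kg/d.
P_X = Y_obs·Q·(S₀ − S) = 0.1300 × 0.2016 = 0.02620 kg VSS/d.
Carbonaceous O₂ demand = substrate oxidised − cell-mass equivalent = 0.2016 − 1.42 × 0.02620 = 0.1644 kg O₂/d.

R_O ≈ 0.164 kg O₂/d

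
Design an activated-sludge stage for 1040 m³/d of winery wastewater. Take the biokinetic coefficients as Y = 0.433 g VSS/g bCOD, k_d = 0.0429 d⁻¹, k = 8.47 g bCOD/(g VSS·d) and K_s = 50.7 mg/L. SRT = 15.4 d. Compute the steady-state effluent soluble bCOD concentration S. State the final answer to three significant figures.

From the Monod/SRT balance for a CMAS, S = K_s·(1+k_d θ_c)/[θ_c·(Y k − k_d) − 1] = 50.7 × (1 + 0.0429 × 15.4) / [15.4 × (0.433 × 8.47 − 0.0429) − 1] = 84.20 / 54.82 = 1.536 mg/L.

S ≈ 1.54 mg/L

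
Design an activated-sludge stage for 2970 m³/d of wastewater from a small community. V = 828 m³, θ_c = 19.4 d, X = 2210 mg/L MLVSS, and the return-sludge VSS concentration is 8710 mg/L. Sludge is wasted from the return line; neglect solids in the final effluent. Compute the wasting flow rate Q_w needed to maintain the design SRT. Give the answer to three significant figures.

Q_w ≈ 10.8 m³/d

Wasting from the return line (neglecting effluent solids): Q_w = V·X / (θ_c·X_r) = 828.0 × 2210 / (19.4 × 8710) = 10.83 m³/d.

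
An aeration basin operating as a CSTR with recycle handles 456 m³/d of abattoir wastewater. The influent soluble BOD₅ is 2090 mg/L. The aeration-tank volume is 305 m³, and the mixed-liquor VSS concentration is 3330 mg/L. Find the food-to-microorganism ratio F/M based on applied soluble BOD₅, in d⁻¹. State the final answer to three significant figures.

Food-to-microorganism ratio F/M = Q S₀ / (V X) = 456 × 2090 / (305.0 × 3330) = 0.9384 d⁻¹.

F/M ≈ 0.938 d⁻¹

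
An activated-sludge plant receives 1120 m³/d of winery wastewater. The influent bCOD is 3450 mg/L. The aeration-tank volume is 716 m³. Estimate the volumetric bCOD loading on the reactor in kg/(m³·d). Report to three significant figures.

Applied bCOD load per unit volume = Q·S₀/V = (1120 × 3450/1000)/716.0 = 5.397 kg bCOD·m⁻³·d⁻¹.

L_v ≈ 5.40 kg bCOD/(m³·d)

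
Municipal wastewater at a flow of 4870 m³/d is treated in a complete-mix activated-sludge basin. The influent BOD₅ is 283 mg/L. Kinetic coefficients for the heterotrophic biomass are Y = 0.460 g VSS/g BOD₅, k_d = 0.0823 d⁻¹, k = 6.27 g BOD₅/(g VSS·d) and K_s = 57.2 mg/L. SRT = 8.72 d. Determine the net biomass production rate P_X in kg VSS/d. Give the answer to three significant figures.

P_X ≈ 364 kg VSS/d

Effluent substrate depends only on kinetics and SRT: S = K_s(1 + k_d θ_c) / [θ_c(Yk − k_d) − 1] = 57.2 × (1 + 0.0823 × 8.72) / [8.72 × (0.460 × 6.27 − 0.0823) − 1] = 98.25 / 23.43 = 4.193 mg/L.
Y_obs = Y / (1 + k_d θ_c) = 0.460 / (1 + 0.0823 × 8.72) = 0.460 / 1.718 = 0.2678.
Substrate removed = Q·(S₀ − S) = 4870 m³/d × (283 − 4.19) g/m³ = 1.36×10^6 g/d = 1358 kg/d.
Biomass produced: P_X = Y_obs·Q·ΔS = 0.2678 × 1358 ≈ 363.6 kg VSS/d.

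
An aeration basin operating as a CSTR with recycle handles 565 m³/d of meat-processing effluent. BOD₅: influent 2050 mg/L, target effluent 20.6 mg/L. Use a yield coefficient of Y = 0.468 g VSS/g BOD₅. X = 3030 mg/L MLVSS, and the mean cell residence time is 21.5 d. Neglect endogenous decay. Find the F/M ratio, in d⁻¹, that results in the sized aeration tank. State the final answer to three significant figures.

V·X = Y·Q·ΔS·θ_c gives V = 0.468 × 565 × (2050 − 20.6) × 21.5 / 3030 = 3808 m³.
F/M = applied load / biomass = Q·S₀/(V·X) = 565 × 2050 / (3808 × 3030) = 0.1004 d⁻¹.

F/M ≈ 0.100 d⁻¹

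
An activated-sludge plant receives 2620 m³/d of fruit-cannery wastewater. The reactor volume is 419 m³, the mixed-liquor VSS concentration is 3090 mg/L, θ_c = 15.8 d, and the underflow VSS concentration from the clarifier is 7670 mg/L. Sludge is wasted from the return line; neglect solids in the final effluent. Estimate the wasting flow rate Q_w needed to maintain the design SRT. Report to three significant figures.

Q_w = (V·X)/(θ_c X_r) = 419.0 × 3090 / (15.8 × 7670) = 10.68 m³/d.

Q_w ≈ 10.7 m³/d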